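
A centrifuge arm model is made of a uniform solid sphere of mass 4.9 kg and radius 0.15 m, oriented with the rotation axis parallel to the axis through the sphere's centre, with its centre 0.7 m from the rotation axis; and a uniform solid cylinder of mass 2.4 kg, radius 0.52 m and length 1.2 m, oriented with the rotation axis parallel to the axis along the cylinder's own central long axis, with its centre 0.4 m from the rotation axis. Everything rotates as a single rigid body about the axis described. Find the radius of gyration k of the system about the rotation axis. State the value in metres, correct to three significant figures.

Solid sphere: I_cm = (2/5)MR² = (2/5)(4.9)(0.15)² = 0.0441 kg m^2; centre at d = 0.7 m, so I = I_cm + Md² gives I = 0.0441 + (4.9)(0.7)² = 2.4451 kg m^2.
Solid cylinder: I_cm = (1/2)MR² = (1/2)(2.4)(0.52)² = 0.32448 kg m^2; centre at d = 0.4 m, so I = I_cm + Md² gives I = 0.32448 + (2.4)(0.4)² = 0.70848 kg m^2.
Total I = 3.1536 kg m^2; total mass M = 7.3 kg.
k = √(I/M) = √(3.1536/7.3) = 0.65726 m.

0.657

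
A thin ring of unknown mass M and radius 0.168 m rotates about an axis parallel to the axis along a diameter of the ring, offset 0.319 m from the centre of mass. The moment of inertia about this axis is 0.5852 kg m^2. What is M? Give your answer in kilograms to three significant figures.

5.05

I = I_cm + Md² = (1/2)MR² + Md² = M·[0.5·(0.168)² + (0.319)²] = M·0.11587.
So M = 0.5852 / 0.11587 = 5.0504 kg.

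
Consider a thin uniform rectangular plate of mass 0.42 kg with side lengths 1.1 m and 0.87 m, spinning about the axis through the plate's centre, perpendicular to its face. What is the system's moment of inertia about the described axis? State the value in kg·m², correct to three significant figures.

0.0688

I_cm = (1/12)M(a²+b²) = (1/12)(0.42)[(1.1)² + (0.87)²] = 0.068841 kg·m²; axis through the centre, so I = 0.068841 kg·m².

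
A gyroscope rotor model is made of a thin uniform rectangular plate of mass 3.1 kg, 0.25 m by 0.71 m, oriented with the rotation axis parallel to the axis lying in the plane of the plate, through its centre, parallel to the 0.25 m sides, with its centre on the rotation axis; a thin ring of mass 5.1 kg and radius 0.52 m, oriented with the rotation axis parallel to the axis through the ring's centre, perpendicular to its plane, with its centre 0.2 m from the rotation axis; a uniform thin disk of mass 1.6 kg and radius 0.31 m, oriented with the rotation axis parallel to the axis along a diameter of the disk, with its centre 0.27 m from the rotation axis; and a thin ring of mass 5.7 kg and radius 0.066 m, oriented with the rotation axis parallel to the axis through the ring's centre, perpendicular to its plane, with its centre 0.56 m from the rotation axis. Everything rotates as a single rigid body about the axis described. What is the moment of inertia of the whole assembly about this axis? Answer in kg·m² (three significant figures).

3.68

Rectangular plate: I_cm = (1/12)Mb² = (1/12)(3.1)(0.71)² = 0.13023 kg·m²; axis through the centre, so I = 0.13023 kg·m².
Thin ring: I_cm = MR² = (5.1)(0.52)² = 1.379 kg·m²; centre at d = 0.2 m, so I = I_cm + Md² gives I = 1.379 + (5.1)(0.2)² = 1.583 kg·m².
Thin disk: I_cm = (1/4)MR² = (1/4)(1.6)(0.31)² = 0.03844 kg·m²; centre at d = 0.27 m, so I = I_cm + Md² gives I = 0.03844 + (1.6)(0.27)² = 0.15508 kg·m².
Thin ring: I_cm = MR² = (5.7)(0.066)² = 0.024829 kg·m²; centre at d = 0.56 m, so I = I_cm + Md² gives I = 0.024829 + (5.7)(0.56)² = 1.8123 kg·m².
Total I = 0.13023 + 1.583 + 0.15508 + 1.8123 = 3.6807 kg·m².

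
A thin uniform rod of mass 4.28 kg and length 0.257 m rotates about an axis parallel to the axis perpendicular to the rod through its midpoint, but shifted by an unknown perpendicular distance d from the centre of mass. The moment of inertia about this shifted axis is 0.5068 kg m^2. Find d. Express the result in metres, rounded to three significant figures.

About the centre-of-mass axis, I_cm = (1/12)ML² = (1/12)(4.28)(0.257)² = 0.023557 kg m^2.
Parallel axis theorem: I = I_cm + Md², so Md² = 0.5068 − 0.023557 = 0.48324 kg m^2.
d = √(0.48324 / 4.28) = 0.33602 m.

0.336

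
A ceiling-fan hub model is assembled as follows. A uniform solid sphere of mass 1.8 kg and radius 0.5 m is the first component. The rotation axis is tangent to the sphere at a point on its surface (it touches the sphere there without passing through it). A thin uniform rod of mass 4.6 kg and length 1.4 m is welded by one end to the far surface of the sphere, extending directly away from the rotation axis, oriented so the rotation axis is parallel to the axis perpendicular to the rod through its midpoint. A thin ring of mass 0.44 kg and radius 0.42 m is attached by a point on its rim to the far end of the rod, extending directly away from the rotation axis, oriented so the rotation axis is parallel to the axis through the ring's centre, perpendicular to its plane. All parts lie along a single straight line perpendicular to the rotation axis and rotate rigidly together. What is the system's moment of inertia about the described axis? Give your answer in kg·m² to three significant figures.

Solid sphere: I_cm = (2/5)MR² = (2/5)(1.8)(0.5)² = 0.18 kg·m²; centre at d = 0.5 m, so I = I_cm + Md² gives I = 0.18 + (1.8)(0.5)² = 0.63 kg·m².
Thin rod: I_cm = (1/12)ML² = (1/12)(4.6)(1.4)² = 0.75133 kg·m²; centre at d = 0.5 + 0.5 + 0.7 = 1.7 m, so I = I_cm + Md² gives I = 0.75133 + (4.6)(1.7)² = 14.045 kg·m².
Thin ring: I_cm = MR² = (0.44)(0.42)² = 0.077616 kg·m²; centre at d = 0.5 + 0.5 + 0.7 + 0.7 + 0.42 = 2.82 m, so I = I_cm + Md² gives I = 0.077616 + (0.44)(2.82)² = 3.5767 kg·m².
Total I = 0.63 + 14.045 + 3.5767 = 18.252 kg·m².

18.3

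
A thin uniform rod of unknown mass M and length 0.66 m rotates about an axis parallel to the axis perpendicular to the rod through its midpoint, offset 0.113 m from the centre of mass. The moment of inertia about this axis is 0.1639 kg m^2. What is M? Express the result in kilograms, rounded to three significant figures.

3.34

I = I_cm + Md² = (1/12)ML² + Md² = M·[0.0833333·(0.66)² + (0.113)²] = M·0.049069.
So M = 0.1639 / 0.049069 = 3.3402 kg.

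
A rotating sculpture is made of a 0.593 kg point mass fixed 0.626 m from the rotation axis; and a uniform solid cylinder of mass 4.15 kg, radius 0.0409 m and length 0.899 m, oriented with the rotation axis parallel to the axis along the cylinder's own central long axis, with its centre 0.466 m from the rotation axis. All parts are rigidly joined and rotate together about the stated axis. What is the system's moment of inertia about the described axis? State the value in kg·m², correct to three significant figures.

1.14

Point mass: I_cm = 0; centre at d = 0.626 m, so I = I_cm + Md² gives I = 0 + (0.593)(0.626)² = 0.23238 kg·m².
Solid cylinder: I_cm = (1/2)MR² = (1/2)(4.15)(0.0409)² = 0.0034711 kg·m²; centre at d = 0.466 m, so I = I_cm + Md² gives I = 0.0034711 + (4.15)(0.466)² = 0.90467 kg·m².
Total I = 0.23238 + 0.90467 = 1.1371 kg·m².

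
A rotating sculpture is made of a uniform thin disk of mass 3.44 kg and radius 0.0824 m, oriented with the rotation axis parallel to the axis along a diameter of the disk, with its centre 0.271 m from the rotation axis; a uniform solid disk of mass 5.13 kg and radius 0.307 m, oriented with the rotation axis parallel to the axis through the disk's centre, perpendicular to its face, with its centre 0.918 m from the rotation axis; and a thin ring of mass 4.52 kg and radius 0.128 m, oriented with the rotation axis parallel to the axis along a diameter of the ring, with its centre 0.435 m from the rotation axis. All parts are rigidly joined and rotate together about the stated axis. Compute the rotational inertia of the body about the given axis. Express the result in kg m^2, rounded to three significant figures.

5.72

Thin disk: I_cm = (1/4)MR² = (1/4)(3.44)(0.0824)² = 0.0058392 kg m^2; centre at d = 0.271 m, so the parallel axis theorem gives I = 0.0058392 + (3.44)(0.271)² = 0.25848 kg m^2.
Solid disk: I_cm = (1/2)MR² = (1/2)(5.13)(0.307)² = 0.24175 kg m^2; centre at d = 0.918 m, so the parallel axis theorem gives I = 0.24175 + (5.13)(0.918)² = 4.5649 kg m^2.
Thin ring: I_cm = (1/2)MR² = (1/2)(4.52)(0.128)² = 0.037028 kg m^2; centre at d = 0.435 m, so the parallel axis theorem gives I = 0.037028 + (4.52)(0.435)² = 0.89232 kg m^2.
Total I = 0.25848 + 4.5649 + 0.89232 = 5.7157 kg m^2.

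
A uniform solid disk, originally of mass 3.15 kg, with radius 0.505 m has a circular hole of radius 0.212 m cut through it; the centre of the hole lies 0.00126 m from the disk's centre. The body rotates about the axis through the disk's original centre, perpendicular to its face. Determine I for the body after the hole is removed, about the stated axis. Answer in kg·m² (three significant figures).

0.389

Unpierced body about its centre: I₀ = (1/2)MR² = (1/2)(3.15)(0.505)² = 0.40166 kg·m².
The removed disk has mass m = M·(r/R)² = (3.15)(0.212/0.505)² = 0.55514 kg (same uniform areal density).
Its moment of inertia about the rotation axis (parallel-axis theorem): I_hole = (1/2)mr² + md² = (1/2)(0.55514)(0.212)² + (0.55514)(0.00126)² = 0.012476 kg·m².
Treating the hole as negative mass, I = I₀ − I_hole = 0.40166 − 0.012476 = 0.38919 kg·m².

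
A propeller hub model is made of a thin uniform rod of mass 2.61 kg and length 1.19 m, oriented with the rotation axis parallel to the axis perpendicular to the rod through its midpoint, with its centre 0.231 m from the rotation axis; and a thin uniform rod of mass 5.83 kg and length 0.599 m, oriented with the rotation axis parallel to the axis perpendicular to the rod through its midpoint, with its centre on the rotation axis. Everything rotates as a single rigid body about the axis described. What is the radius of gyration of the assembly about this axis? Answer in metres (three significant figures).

0.271

Thin rod: I_cm = (1/12)ML² = (1/12)(2.61)(1.19)² = 0.308 kg·m²; centre at d = 0.231 m, so I = I_cm + Md² gives I = 0.308 + (2.61)(0.231)² = 0.44727 kg·m².
Thin rod: I_cm = (1/12)ML² = (1/12)(5.83)(0.599)² = 0.17432 kg·m²; axis through the centre, so I = 0.17432 kg·m².
Total I = 0.62159 kg·m²; total mass M = 8.44 kg.
k = √(I/M) = √(0.62159/8.44) = 0.27138 m.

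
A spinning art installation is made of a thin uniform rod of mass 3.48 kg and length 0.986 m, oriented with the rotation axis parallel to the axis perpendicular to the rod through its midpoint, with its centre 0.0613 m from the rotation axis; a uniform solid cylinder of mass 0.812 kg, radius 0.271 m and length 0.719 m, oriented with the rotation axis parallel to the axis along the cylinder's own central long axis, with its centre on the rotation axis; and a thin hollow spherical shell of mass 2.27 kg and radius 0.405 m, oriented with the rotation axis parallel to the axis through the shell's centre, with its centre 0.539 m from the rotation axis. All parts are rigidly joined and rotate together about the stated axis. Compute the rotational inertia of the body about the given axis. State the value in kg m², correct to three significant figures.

1.23

Thin rod: I_cm = (1/12)ML² = (1/12)(3.48)(0.986)² = 0.28194 kg m²; centre at d = 0.0613 m, so I = I_cm + Md² gives I = 0.28194 + (3.48)(0.0613)² = 0.29501 kg m².
Solid cylinder: I_cm = (1/2)MR² = (1/2)(0.812)(0.271)² = 0.029817 kg m²; axis through the centre, so I = 0.029817 kg m².
Spherical shell: I_cm = (2/3)MR² = (2/3)(2.27)(0.405)² = 0.24822 kg m²; centre at d = 0.539 m, so I = I_cm + Md² gives I = 0.24822 + (2.27)(0.539)² = 0.90771 kg m².
Total I = 0.29501 + 0.029817 + 0.90771 = 1.2325 kg m².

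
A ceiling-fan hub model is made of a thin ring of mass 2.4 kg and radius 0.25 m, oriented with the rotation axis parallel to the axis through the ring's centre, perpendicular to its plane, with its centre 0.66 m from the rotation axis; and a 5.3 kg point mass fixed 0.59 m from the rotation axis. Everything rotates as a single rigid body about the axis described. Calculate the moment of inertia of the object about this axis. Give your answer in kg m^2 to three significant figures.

3.04

Thin ring: I_cm = MR² = (2.4)(0.25)² = 0.15 kg m^2; centre at d = 0.66 m, so the parallel axis theorem gives I = 0.15 + (2.4)(0.66)² = 1.1954 kg m^2.
Point mass: I_cm = 0; centre at d = 0.59 m, so the parallel axis theorem gives I = 0 + (5.3)(0.59)² = 1.8449 kg m^2.
Total I = 1.1954 + 1.8449 = 3.0404 kg m^2.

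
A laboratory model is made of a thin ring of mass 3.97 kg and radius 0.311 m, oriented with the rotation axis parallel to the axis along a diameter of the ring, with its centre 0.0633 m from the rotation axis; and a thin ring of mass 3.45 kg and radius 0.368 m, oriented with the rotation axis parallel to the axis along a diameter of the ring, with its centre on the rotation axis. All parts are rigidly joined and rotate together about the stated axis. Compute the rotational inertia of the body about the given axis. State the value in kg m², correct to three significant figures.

0.442

Thin ring: I_cm = (1/2)MR² = (1/2)(3.97)(0.311)² = 0.19199 kg m²; centre at d = 0.0633 m, so I = I_cm + Md² gives I = 0.19199 + (3.97)(0.0633)² = 0.2079 kg m².
Thin ring: I_cm = (1/2)MR² = (1/2)(3.45)(0.368)² = 0.23361 kg m²; axis through the centre, so I = 0.23361 kg m².
Total I = 0.2079 + 0.23361 = 0.4415 kg m².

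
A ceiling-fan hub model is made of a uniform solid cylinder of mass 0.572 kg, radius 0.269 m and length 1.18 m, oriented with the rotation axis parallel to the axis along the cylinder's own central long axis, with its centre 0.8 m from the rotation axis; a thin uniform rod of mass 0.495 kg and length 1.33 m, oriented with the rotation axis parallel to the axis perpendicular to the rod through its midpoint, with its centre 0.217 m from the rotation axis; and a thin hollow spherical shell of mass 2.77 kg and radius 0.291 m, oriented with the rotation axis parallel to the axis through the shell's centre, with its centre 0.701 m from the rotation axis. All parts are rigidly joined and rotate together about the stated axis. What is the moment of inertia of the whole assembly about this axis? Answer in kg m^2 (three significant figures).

Solid cylinder: I_cm = (1/2)MR² = (1/2)(0.572)(0.269)² = 0.020695 kg m^2; centre at d = 0.8 m, so the parallel axis theorem gives I = 0.020695 + (0.572)(0.8)² = 0.38678 kg m^2.
Thin rod: I_cm = (1/12)ML² = (1/12)(0.495)(1.33)² = 0.072967 kg m^2; centre at d = 0.217 m, so the parallel axis theorem gives I = 0.072967 + (0.495)(0.217)² = 0.096276 kg m^2.
Spherical shell: I_cm = (2/3)MR² = (2/3)(2.77)(0.291)² = 0.15638 kg m^2; centre at d = 0.701 m, so the parallel axis theorem gives I = 0.15638 + (2.77)(0.701)² = 1.5176 kg m^2.
Total I = 0.38678 + 0.096276 + 1.5176 = 2.0006 kg m^2.

2.00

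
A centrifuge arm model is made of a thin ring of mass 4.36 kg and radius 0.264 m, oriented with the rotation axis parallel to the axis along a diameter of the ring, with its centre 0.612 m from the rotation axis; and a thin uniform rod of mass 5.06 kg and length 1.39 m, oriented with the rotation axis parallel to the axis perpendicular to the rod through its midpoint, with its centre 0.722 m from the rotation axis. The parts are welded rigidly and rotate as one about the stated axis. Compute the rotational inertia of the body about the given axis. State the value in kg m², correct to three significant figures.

Thin ring: I_cm = (1/2)MR² = (1/2)(4.36)(0.264)² = 0.15194 kg m²; centre at d = 0.612 m, so I = I_cm + Md² gives I = 0.15194 + (4.36)(0.612)² = 1.7849 kg m².
Thin rod: I_cm = (1/12)ML² = (1/12)(5.06)(1.39)² = 0.8147 kg m²; centre at d = 0.722 m, so I = I_cm + Md² gives I = 0.8147 + (5.06)(0.722)² = 3.4524 kg m².
Total I = 1.7849 + 3.4524 = 5.2373 kg m².

5.24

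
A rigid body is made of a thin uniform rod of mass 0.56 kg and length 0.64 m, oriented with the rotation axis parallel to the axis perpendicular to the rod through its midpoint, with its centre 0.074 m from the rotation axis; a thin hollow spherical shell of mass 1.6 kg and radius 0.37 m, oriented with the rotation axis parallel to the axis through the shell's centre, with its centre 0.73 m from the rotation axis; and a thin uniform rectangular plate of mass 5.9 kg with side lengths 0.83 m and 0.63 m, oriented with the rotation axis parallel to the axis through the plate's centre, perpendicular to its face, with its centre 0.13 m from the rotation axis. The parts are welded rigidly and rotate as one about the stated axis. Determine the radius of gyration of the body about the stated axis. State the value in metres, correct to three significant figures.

0.453

Thin rod: I_cm = (1/12)ML² = (1/12)(0.56)(0.64)² = 0.019115 kg·m²; centre at d = 0.074 m, so I = I_cm + Md² gives I = 0.019115 + (0.56)(0.074)² = 0.022181 kg·m².
Spherical shell: I_cm = (2/3)MR² = (2/3)(1.6)(0.37)² = 0.14603 kg·m²; centre at d = 0.73 m, so I = I_cm + Md² gives I = 0.14603 + (1.6)(0.73)² = 0.99867 kg·m².
Rectangular plate: I_cm = (1/12)M(a²+b²) = (1/12)(5.9)[(0.83)² + (0.63)²] = 0.53385 kg·m²; centre at d = 0.13 m, so I = I_cm + Md² gives I = 0.53385 + (5.9)(0.13)² = 0.63356 kg·m².
Total I = 1.6544 kg·m²; total mass M = 8.06 kg.
k = √(I/M) = √(1.6544/8.06) = 0.45306 m.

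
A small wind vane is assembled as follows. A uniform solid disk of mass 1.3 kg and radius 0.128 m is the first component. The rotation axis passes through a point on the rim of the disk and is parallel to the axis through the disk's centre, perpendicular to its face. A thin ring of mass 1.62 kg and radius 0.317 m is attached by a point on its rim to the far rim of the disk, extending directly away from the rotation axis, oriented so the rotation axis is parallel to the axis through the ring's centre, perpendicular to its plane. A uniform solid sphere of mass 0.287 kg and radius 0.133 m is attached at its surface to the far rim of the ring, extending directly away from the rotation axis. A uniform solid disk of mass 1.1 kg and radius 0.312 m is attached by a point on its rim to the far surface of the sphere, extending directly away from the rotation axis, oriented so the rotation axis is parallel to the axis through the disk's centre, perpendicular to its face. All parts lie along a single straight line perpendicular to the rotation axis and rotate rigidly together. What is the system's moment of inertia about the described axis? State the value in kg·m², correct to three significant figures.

Solid disk: I_cm = (1/2)MR² = (1/2)(1.3)(0.128)² = 0.01065 kg·m²; centre at d = 0.128 m, so I = I_cm + Md² gives I = 0.01065 + (1.3)(0.128)² = 0.031949 kg·m².
Thin ring: I_cm = MR² = (1.62)(0.317)² = 0.16279 kg·m²; centre at d = 0.128 + 0.128 + 0.317 = 0.573 m, so I = I_cm + Md² gives I = 0.16279 + (1.62)(0.573)² = 0.69469 kg·m².
Solid sphere: I_cm = (2/5)MR² = (2/5)(0.287)(0.133)² = 0.0020307 kg·m²; centre at d = 0.128 + 0.128 + 0.317 + 0.317 + 0.133 = 1.023 m, so I = I_cm + Md² gives I = 0.0020307 + (0.287)(1.023)² = 0.30238 kg·m².
Solid disk: I_cm = (1/2)MR² = (1/2)(1.1)(0.312)² = 0.053539 kg·m²; centre at d = 0.128 + 0.128 + 0.317 + 0.317 + 0.133 + 0.133 + 0.312 = 1.468 m, so I = I_cm + Md² gives I = 0.053539 + (1.1)(1.468)² = 2.4241 kg·m².
Total I = 0.031949 + 0.69469 + 0.30238 + 2.4241 = 3.4531 kg·m².

3.45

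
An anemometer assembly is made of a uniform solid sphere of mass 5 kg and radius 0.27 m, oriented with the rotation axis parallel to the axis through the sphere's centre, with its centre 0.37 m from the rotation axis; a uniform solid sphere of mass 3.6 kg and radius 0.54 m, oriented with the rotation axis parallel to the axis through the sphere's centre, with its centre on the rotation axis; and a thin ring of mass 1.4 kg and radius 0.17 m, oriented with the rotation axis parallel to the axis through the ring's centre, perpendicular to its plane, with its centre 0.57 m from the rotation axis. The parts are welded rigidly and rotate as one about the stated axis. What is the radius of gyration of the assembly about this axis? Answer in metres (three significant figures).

0.418

Solid sphere: I_cm = (2/5)MR² = (2/5)(5)(0.27)² = 0.1458 kg m^2; centre at d = 0.37 m, so I = I_cm + Md² gives I = 0.1458 + (5)(0.37)² = 0.8303 kg m^2.
Solid sphere: I_cm = (2/5)MR² = (2/5)(3.6)(0.54)² = 0.4199 kg m^2; axis through the centre, so I = 0.4199 kg m^2.
Thin ring: I_cm = MR² = (1.4)(0.17)² = 0.04046 kg m^2; centre at d = 0.57 m, so I = I_cm + Md² gives I = 0.04046 + (1.4)(0.57)² = 0.49532 kg m^2.
Total I = 1.7455 kg m^2; total mass M = 10 kg.
k = √(I/M) = √(1.7455/10) = 0.41779 m.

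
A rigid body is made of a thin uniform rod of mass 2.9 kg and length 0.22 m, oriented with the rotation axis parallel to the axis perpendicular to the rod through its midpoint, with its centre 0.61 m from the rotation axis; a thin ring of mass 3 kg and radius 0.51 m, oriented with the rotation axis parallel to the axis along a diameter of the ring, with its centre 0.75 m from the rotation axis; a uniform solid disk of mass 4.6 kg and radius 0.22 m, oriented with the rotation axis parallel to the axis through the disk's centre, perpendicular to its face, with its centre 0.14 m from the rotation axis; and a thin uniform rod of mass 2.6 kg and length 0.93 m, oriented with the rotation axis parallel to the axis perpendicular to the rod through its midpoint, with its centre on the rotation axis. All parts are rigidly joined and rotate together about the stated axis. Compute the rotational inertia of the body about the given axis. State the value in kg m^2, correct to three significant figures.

3.56

Thin rod: I_cm = (1/12)ML² = (1/12)(2.9)(0.22)² = 0.011697 kg m^2; centre at d = 0.61 m, so the parallel axis theorem gives I = 0.011697 + (2.9)(0.61)² = 1.0908 kg m^2.
Thin ring: I_cm = (1/2)MR² = (1/2)(3)(0.51)² = 0.39015 kg m^2; centre at d = 0.75 m, so the parallel axis theorem gives I = 0.39015 + (3)(0.75)² = 2.0777 kg m^2.
Solid disk: I_cm = (1/2)MR² = (1/2)(4.6)(0.22)² = 0.11132 kg m^2; centre at d = 0.14 m, so the parallel axis theorem gives I = 0.11132 + (4.6)(0.14)² = 0.20148 kg m^2.
Thin rod: I_cm = (1/12)ML² = (1/12)(2.6)(0.93)² = 0.1874 kg m^2; axis through the centre, so I = 0.1874 kg m^2.
Total I = 1.0908 + 2.0777 + 0.20148 + 0.1874 = 3.5573 kg m^2.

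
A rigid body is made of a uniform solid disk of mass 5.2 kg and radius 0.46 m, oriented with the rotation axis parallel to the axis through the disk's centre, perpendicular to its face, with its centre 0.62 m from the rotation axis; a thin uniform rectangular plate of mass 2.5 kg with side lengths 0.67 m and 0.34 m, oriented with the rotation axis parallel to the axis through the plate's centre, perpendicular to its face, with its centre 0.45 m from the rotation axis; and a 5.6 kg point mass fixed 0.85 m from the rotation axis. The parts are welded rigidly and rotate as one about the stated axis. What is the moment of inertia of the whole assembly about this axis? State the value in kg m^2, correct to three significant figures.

7.22

Solid disk: I_cm = (1/2)MR² = (1/2)(5.2)(0.46)² = 0.55016 kg m^2; centre at d = 0.62 m, so the parallel axis theorem gives I = 0.55016 + (5.2)(0.62)² = 2.549 kg m^2.
Rectangular plate: I_cm = (1/12)M(a²+b²) = (1/12)(2.5)[(0.67)² + (0.34)²] = 0.1176 kg m^2; centre at d = 0.45 m, so the parallel axis theorem gives I = 0.1176 + (2.5)(0.45)² = 0.62385 kg m^2.
Point mass: I_cm = 0; centre at d = 0.85 m, so the parallel axis theorem gives I = 0 + (5.6)(0.85)² = 4.046 kg m^2.
Total I = 2.549 + 0.62385 + 4.046 = 7.2189 kg m^2.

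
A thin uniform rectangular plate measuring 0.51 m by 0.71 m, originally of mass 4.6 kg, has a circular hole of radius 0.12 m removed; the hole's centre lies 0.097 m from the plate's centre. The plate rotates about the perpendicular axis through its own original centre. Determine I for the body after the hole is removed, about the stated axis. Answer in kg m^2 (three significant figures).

0.283

Unpierced body about its centre: I₀ = (1/12)M(a²+b²) = (1/12)(4.6)[(0.51)² + (0.71)²] = 0.29294 kg m^2.
The removed disk has mass m = M·πr²/(ab) = (4.6)·π(0.12)²/(0.51·0.71) = 0.5747 kg (same uniform areal density).
Its moment of inertia about the rotation axis (parallel-axis theorem): I_hole = (1/2)mr² + md² = (1/2)(0.5747)(0.12)² + (0.5747)(0.097)² = 0.0095452 kg m^2.
Treating the hole as negative mass, I = I₀ − I_hole = 0.29294 − 0.0095452 = 0.2834 kg m^2.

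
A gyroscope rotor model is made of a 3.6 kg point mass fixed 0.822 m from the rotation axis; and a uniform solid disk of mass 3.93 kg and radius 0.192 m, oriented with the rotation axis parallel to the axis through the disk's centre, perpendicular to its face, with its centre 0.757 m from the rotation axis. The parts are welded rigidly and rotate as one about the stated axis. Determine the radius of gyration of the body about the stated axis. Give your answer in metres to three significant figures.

0.795

Point mass: I_cm = 0; centre at d = 0.822 m, so the parallel axis theorem gives I = 0 + (3.6)(0.822)² = 2.4325 kg m^2.
Solid disk: I_cm = (1/2)MR² = (1/2)(3.93)(0.192)² = 0.072438 kg m^2; centre at d = 0.757 m, so the parallel axis theorem gives I = 0.072438 + (3.93)(0.757)² = 2.3245 kg m^2.
Total I = 4.757 kg m^2; total mass M = 7.53 kg.
k = √(I/M) = √(4.757/7.53) = 0.79482 m.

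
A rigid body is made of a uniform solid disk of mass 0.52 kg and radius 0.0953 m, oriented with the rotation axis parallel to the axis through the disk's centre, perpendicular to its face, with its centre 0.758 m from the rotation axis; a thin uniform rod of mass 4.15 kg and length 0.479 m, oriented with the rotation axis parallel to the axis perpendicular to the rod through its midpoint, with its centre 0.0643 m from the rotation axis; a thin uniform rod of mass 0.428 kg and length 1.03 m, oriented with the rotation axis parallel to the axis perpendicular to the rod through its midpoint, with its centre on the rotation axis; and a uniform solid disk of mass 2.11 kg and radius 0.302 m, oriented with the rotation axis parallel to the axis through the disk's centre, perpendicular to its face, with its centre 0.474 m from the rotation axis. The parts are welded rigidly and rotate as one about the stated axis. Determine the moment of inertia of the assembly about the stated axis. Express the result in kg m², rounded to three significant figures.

1.01

Solid disk: I_cm = (1/2)MR² = (1/2)(0.52)(0.0953)² = 0.0023613 kg m²; centre at d = 0.758 m, so the parallel axis theorem gives I = 0.0023613 + (0.52)(0.758)² = 0.30113 kg m².
Thin rod: I_cm = (1/12)ML² = (1/12)(4.15)(0.479)² = 0.079348 kg m²; centre at d = 0.0643 m, so the parallel axis theorem gives I = 0.079348 + (4.15)(0.0643)² = 0.096506 kg m².
Thin rod: I_cm = (1/12)ML² = (1/12)(0.428)(1.03)² = 0.037839 kg m²; axis through the centre, so I = 0.037839 kg m².
Solid disk: I_cm = (1/2)MR² = (1/2)(2.11)(0.302)² = 0.09622 kg m²; centre at d = 0.474 m, so the parallel axis theorem gives I = 0.09622 + (2.11)(0.474)² = 0.57029 kg m².
Total I = 0.30113 + 0.096506 + 0.037839 + 0.57029 = 1.0058 kg m².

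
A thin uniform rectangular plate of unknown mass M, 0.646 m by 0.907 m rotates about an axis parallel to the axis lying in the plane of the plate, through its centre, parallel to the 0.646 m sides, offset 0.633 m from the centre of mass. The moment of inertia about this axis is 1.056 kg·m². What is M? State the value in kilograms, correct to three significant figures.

I = I_cm + Md² = (1/12)Mb² + Md² = M·[0.0833333·(0.907)² + (0.633)²] = M·0.46924.
So M = 1.056 / 0.46924 = 2.2504 kg.

2.25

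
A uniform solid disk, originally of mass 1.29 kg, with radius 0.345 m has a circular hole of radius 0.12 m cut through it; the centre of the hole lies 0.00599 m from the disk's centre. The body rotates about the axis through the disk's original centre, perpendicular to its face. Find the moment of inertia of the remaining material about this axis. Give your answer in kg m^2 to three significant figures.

Unpierced body about its centre: I₀ = (1/2)MR² = (1/2)(1.29)(0.345)² = 0.076771 kg m^2.
The removed disk has mass m = M·(r/R)² = (1.29)(0.12/0.345)² = 0.15607 kg (same uniform areal density).
Its moment of inertia about the rotation axis (parallel-axis theorem): I_hole = (1/2)mr² + md² = (1/2)(0.15607)(0.12)² + (0.15607)(0.00599)² = 0.0011293 kg m^2.
Treating the hole as negative mass, I = I₀ − I_hole = 0.076771 − 0.0011293 = 0.075642 kg m^2.

0.0756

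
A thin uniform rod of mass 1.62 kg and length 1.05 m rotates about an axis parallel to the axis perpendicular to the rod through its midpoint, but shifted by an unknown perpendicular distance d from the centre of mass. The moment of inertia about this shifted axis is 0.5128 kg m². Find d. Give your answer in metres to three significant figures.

0.474

About the centre-of-mass axis, I_cm = (1/12)ML² = (1/12)(1.62)(1.05)² = 0.14884 kg m².
Parallel axis theorem: I = I_cm + Md², so Md² = 0.5128 − 0.14884 = 0.36396 kg m².
d = √(0.36396 / 1.62) = 0.47399 m.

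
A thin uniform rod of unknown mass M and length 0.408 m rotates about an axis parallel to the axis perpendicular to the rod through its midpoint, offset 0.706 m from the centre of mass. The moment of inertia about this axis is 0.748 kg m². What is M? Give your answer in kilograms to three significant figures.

1.46

I = I_cm + Md² = (1/12)ML² + Md² = M·[0.0833333·(0.408)² + (0.706)²] = M·0.51231.
So M = 0.748 / 0.51231 = 1.4601 kg.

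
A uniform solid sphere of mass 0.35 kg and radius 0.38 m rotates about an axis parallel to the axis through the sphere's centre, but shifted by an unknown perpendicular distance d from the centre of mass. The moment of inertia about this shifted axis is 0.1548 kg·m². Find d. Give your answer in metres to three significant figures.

0.620

About the centre-of-mass axis, I_cm = (2/5)MR² = (2/5)(0.35)(0.38)² = 0.020216 kg·m².
Parallel axis theorem: I = I_cm + Md², so Md² = 0.1548 − 0.020216 = 0.13458 kg·m².
d = √(0.13458 / 0.35) = 0.6201 m.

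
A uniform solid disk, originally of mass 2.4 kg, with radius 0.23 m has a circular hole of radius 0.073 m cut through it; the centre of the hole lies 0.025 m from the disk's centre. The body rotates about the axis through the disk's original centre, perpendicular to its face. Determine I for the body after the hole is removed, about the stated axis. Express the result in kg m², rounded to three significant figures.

Unpierced body about its centre: I₀ = (1/2)MR² = (1/2)(2.4)(0.23)² = 0.06348 kg m².
The removed disk has mass m = M·(r/R)² = (2.4)(0.073/0.23)² = 0.24177 kg (same uniform areal density).
Its moment of inertia about the rotation axis (parallel-axis theorem): I_hole = (1/2)mr² + md² = (1/2)(0.24177)(0.073)² + (0.24177)(0.025)² = 0.0007953 kg m².
Treating the hole as negative mass, I = I₀ − I_hole = 0.06348 − 0.0007953 = 0.062685 kg m².

0.0627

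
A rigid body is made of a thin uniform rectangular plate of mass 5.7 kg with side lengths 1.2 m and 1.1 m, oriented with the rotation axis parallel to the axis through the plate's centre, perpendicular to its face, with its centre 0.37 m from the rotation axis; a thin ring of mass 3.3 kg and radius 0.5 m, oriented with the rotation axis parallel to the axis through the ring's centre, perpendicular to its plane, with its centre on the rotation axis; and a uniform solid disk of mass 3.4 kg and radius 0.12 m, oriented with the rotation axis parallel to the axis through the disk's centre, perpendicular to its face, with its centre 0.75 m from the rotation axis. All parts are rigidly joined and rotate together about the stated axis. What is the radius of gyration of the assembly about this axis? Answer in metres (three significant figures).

Rectangular plate: I_cm = (1/12)M(a²+b²) = (1/12)(5.7)[(1.2)² + (1.1)²] = 1.2588 kg m²; centre at d = 0.37 m, so I = I_cm + Md² gives I = 1.2588 + (5.7)(0.37)² = 2.0391 kg m².
Thin ring: I_cm = MR² = (3.3)(0.5)² = 0.825 kg m²; axis through the centre, so I = 0.825 kg m².
Solid disk: I_cm = (1/2)MR² = (1/2)(3.4)(0.12)² = 0.02448 kg m²; centre at d = 0.75 m, so I = I_cm + Md² gives I = 0.02448 + (3.4)(0.75)² = 1.937 kg m².
Total I = 4.8011 kg m²; total mass M = 12.4 kg.
k = √(I/M) = √(4.8011/12.4) = 0.62224 m.

0.622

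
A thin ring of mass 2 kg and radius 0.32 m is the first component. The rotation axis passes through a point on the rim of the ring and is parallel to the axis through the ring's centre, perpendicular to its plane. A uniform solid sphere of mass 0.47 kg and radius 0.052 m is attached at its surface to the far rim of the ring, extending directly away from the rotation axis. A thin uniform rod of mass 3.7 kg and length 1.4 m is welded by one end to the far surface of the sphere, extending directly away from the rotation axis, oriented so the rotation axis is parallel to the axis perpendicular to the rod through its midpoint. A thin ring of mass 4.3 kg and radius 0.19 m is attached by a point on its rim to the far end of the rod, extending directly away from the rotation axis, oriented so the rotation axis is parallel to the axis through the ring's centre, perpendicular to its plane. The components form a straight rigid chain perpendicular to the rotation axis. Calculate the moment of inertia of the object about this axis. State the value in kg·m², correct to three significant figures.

Thin ring: I_cm = MR² = (2)(0.32)² = 0.2048 kg·m²; centre at d = 0.32 m, so the parallel axis theorem gives I = 0.2048 + (2)(0.32)² = 0.4096 kg·m².
Solid sphere: I_cm = (2/5)MR² = (2/5)(0.47)(0.052)² = 0.00050835 kg·m²; centre at d = 0.32 + 0.32 + 0.052 = 0.692 m, so the parallel axis theorem gives I = 0.00050835 + (0.47)(0.692)² = 0.22557 kg·m².
Thin rod: I_cm = (1/12)ML² = (1/12)(3.7)(1.4)² = 0.60433 kg·m²; centre at d = 0.32 + 0.32 + 0.052 + 0.052 + 0.7 = 1.444 m, so the parallel axis theorem gives I = 0.60433 + (3.7)(1.444)² = 8.3193 kg·m².
Thin ring: I_cm = MR² = (4.3)(0.19)² = 0.15523 kg·m²; centre at d = 0.32 + 0.32 + 0.052 + 0.052 + 0.7 + 0.7 + 0.19 = 2.334 m, so the parallel axis theorem gives I = 0.15523 + (4.3)(2.334)² = 23.58 kg·m².
Total I = 0.4096 + 0.22557 + 8.3193 + 23.58 = 32.534 kg·m².

32.5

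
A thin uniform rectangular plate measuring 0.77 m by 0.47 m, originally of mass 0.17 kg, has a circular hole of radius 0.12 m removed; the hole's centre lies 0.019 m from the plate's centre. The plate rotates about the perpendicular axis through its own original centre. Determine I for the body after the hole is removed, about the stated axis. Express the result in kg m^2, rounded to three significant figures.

Unpierced body about its centre: I₀ = (1/12)M(a²+b²) = (1/12)(0.17)[(0.77)² + (0.47)²] = 0.011529 kg m^2.
The removed disk has mass m = M·πr²/(ab) = (0.17)·π(0.12)²/(0.77·0.47) = 0.021251 kg (same uniform areal density).
Its moment of inertia about the rotation axis (parallel-axis theorem): I_hole = (1/2)mr² + md² = (1/2)(0.021251)(0.12)² + (0.021251)(0.019)² = 0.00016068 kg m^2.
Treating the hole as negative mass, I = I₀ − I_hole = 0.011529 − 0.00016068 = 0.011368 kg m^2.

0.0114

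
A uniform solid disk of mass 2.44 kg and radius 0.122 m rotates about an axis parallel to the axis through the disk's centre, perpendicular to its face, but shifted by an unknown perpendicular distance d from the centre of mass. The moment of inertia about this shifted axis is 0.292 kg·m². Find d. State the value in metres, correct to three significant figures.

0.335

About the centre-of-mass axis, I_cm = (1/2)MR² = (1/2)(2.44)(0.122)² = 0.018158 kg·m².
Parallel axis theorem: I = I_cm + Md², so Md² = 0.292 − 0.018158 = 0.27384 kg·m².
d = √(0.27384 / 2.44) = 0.33501 m.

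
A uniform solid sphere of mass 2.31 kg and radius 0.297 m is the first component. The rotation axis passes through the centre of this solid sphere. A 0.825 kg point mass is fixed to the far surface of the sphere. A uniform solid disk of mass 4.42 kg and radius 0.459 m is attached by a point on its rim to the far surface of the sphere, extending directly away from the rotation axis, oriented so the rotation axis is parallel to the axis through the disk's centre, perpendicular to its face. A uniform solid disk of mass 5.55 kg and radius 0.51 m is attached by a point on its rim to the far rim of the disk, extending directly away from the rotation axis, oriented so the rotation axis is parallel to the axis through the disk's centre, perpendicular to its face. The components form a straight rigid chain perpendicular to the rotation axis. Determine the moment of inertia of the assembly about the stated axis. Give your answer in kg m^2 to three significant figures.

Solid sphere: I_cm = (2/5)MR² = (2/5)(2.31)(0.297)² = 0.081505 kg m^2; axis through the centre, so I = 0.081505 kg m^2.
Point mass: I_cm = 0; centre at d = 0.297 m, so I = I_cm + Md² gives I = 0 + (0.825)(0.297)² = 0.072772 kg m^2.
Solid disk: I_cm = (1/2)MR² = (1/2)(4.42)(0.459)² = 0.46561 kg m^2; centre at d = 0.297 + 0.459 = 0.756 m, so I = I_cm + Md² gives I = 0.46561 + (4.42)(0.756)² = 2.9918 kg m^2.
Solid disk: I_cm = (1/2)MR² = (1/2)(5.55)(0.51)² = 0.72178 kg m^2; centre at d = 0.297 + 0.459 + 0.459 + 0.51 = 1.725 m, so I = I_cm + Md² gives I = 0.72178 + (5.55)(1.725)² = 17.236 kg m^2.
Total I = 0.081505 + 0.072772 + 2.9918 + 17.236 = 20.383 kg m^2.

20.4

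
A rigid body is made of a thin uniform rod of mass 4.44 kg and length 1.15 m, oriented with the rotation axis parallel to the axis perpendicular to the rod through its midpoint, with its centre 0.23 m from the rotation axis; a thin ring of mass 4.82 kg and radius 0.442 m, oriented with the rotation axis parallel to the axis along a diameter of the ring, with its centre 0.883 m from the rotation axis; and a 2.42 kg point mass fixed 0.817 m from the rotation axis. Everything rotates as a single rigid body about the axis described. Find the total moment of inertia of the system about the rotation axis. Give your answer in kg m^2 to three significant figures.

Thin rod: I_cm = (1/12)ML² = (1/12)(4.44)(1.15)² = 0.48932 kg m^2; centre at d = 0.23 m, so I = I_cm + Md² gives I = 0.48932 + (4.44)(0.23)² = 0.7242 kg m^2.
Thin ring: I_cm = (1/2)MR² = (1/2)(4.82)(0.442)² = 0.47083 kg m^2; centre at d = 0.883 m, so I = I_cm + Md² gives I = 0.47083 + (4.82)(0.883)² = 4.2289 kg m^2.
Point mass: I_cm = 0; centre at d = 0.817 m, so I = I_cm + Md² gives I = 0 + (2.42)(0.817)² = 1.6153 kg m^2.
Total I = 0.7242 + 4.2289 + 1.6153 = 6.5685 kg m^2.

6.57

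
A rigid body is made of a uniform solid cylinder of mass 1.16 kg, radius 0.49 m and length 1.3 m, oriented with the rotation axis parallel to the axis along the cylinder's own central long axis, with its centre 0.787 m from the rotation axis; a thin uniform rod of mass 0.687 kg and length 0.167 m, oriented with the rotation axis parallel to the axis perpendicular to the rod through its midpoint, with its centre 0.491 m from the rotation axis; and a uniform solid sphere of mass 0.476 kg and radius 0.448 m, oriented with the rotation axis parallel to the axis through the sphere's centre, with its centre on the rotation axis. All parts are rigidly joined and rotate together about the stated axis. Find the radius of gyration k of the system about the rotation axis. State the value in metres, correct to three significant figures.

Solid cylinder: I_cm = (1/2)MR² = (1/2)(1.16)(0.49)² = 0.13926 kg m^2; centre at d = 0.787 m, so I = I_cm + Md² gives I = 0.13926 + (1.16)(0.787)² = 0.85773 kg m^2.
Thin rod: I_cm = (1/12)ML² = (1/12)(0.687)(0.167)² = 0.0015966 kg m^2; centre at d = 0.491 m, so I = I_cm + Md² gives I = 0.0015966 + (0.687)(0.491)² = 0.16722 kg m^2.
Solid sphere: I_cm = (2/5)MR² = (2/5)(0.476)(0.448)² = 0.038214 kg m^2; axis through the centre, so I = 0.038214 kg m^2.
Total I = 1.0632 kg m^2; total mass M = 2.323 kg.
k = √(I/M) = √(1.0632/2.323) = 0.67651 m.

0.677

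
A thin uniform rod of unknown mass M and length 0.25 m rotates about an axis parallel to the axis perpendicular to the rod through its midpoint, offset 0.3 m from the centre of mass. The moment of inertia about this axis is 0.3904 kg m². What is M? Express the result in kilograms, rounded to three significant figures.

4.10

I = I_cm + Md² = (1/12)ML² + Md² = M·[0.0833333·(0.25)² + (0.3)²] = M·0.095208.
So M = 0.3904 / 0.095208 = 4.1005 kg.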